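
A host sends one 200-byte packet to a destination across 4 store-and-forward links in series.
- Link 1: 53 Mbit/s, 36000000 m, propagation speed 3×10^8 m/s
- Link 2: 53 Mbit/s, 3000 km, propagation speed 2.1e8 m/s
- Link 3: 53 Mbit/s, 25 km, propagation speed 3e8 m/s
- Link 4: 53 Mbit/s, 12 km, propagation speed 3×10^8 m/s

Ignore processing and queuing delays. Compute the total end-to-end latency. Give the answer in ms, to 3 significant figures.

135 ms

L = 200 × 8 = 1600 bits.
Transmission delay per hop = L/R = 1600/53000000 = 0.0301887 ms; 4 hops → 0.120755 ms.
Propagation delays (d/s per hop): 120, 14.2857, 0.0833333, 0.04 ms; sum = 134.409 ms.
End-to-end = 135 ms.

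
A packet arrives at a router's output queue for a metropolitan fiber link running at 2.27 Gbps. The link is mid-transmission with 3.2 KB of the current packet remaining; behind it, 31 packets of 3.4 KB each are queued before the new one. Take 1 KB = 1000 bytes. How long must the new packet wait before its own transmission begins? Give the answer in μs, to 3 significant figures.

Each queued packet: L/R = 27200/2270000000 = 11.9824 μs.
31 queued → 371.454 μs.
Plus remaining 25600 bits of current packet: 11.2775 μs.
Queuing delay = 383 μs.

383 μs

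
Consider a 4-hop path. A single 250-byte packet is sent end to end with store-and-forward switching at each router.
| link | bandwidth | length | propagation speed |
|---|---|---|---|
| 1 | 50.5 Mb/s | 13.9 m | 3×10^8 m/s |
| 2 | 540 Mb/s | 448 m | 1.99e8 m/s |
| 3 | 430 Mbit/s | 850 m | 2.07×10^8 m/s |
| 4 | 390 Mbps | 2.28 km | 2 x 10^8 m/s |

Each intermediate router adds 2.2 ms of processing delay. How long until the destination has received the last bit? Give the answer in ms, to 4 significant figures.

6.671 ms

L = 250 × 8 = 2000 bits.
Transmission delays (L/R per hop): 0.039604, 0.0037037, 0.00465116, 0.00512821 ms; sum = 0.053087 ms.
Propagation delays (d/s per hop): 4.63333e-05, 0.00225126, 0.00410628, 0.0114 ms; sum = 0.0178039 ms.
Processing at 3 router(s): 3 × 2.2 ms = 6.6 ms.
End-to-end = 6.671 ms.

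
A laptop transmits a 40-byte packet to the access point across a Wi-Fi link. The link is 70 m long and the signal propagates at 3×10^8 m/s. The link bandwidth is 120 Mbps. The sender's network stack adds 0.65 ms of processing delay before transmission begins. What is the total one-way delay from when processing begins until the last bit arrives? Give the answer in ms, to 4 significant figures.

0.6529 ms

L = 40 × 8 = 320 bits.
Transmission delay = L/R = 320 / 120000000 = 0.00266667 ms.
Propagation delay = d/s = 70 m / 300000000 m/s = 0.000233333 ms.
Plus processing delay 0.65 ms = 0.65 ms.
Total = 0.6529 ms.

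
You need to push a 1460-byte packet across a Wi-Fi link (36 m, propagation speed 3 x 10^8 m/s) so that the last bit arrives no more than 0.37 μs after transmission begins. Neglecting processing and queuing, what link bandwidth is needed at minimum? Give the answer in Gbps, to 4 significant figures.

46.72 Gbps

L = 11680 bits.
Propagation delay = 36 / 300000000 = 0.12 μs.
Transmission budget = 0.37 − 0.12 = 0.25 μs.
R ≥ L / t_tx = 11680 bits / 2.5e-07 s = 46.72 Gbps.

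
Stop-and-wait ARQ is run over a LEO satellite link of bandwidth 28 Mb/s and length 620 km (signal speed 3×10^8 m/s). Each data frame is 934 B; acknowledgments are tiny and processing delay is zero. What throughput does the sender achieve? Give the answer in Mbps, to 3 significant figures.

1.70 Mbps

t_tx = L/R = 7472/28000000 = 0.000266857 s.
t_prop = 620000/300000000 = 0.00206667 s; RTT = 0.00413333 s.
Cycle = t_tx + RTT = 0.00440019 s.
Throughput = L / cycle = 7472 / 0.00440019 = 1.70 Mbps.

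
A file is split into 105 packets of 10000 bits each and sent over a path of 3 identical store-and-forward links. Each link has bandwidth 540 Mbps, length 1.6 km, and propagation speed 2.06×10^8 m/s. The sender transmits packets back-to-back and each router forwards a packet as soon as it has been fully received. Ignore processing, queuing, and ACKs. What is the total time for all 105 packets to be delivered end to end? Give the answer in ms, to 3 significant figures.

2.00 ms

Per-hop transmission t_tx = L/R = 10000/540000000 = 0.0185185 ms.
Per-hop propagation t_prop = 1600/206000000 = 0.00776699 ms.
Pipeline fill: first packet needs 3·t_tx to clear all hops; remaining 104 packets each add one t_tx.
Total = (3+105-1)·t_tx + 3·t_prop = 107·0.0185185 + 3·0.00776699 = 2.00 ms.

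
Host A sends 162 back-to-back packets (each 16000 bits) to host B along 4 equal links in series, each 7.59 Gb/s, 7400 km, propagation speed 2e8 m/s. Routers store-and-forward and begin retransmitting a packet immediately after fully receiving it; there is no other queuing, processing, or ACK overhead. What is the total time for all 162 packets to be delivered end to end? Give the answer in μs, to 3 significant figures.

148000 μs

Per-hop transmission t_tx = L/R = 16000/7590000000 = 2.10804 μs.
Per-hop propagation t_prop = 7400000/200000000 = 37000 μs.
Pipeline fill: first packet needs 4·t_tx to clear all hops; remaining 161 packets each add one t_tx.
Total = (4+162-1)·t_tx + 4·t_prop = 165·2.10804 + 4·37000 = 148000 μs.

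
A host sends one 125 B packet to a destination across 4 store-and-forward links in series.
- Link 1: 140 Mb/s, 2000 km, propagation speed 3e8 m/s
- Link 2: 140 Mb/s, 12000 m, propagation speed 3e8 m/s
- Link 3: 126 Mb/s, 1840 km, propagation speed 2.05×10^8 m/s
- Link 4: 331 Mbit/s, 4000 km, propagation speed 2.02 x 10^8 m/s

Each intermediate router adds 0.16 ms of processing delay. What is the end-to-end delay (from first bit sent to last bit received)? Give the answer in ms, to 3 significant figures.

L = 125 × 8 = 1000 bits.
Transmission delays (L/R per hop): 0.00714286, 0.00714286, 0.00793651, 0.00302115 ms; sum = 0.0252434 ms.
Propagation delays (d/s per hop): 6.66667, 0.04, 8.97561, 19.802 ms; sum = 35.4843 ms.
Processing at 3 router(s): 3 × 0.16 ms = 0.48 ms.
End-to-end = 36.0 ms.

36.0 ms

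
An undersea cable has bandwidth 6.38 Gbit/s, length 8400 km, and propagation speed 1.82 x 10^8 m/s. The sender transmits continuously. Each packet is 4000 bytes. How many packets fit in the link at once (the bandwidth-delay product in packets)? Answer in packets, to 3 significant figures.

9200 packets

Propagation delay = 8400000 / 182000000 = 0.0461538 s.
BDP = R × t_prop = 6380000000 × 0.0461538 = 294462000 bits.
In packets of 32000 bits: 9200 packets.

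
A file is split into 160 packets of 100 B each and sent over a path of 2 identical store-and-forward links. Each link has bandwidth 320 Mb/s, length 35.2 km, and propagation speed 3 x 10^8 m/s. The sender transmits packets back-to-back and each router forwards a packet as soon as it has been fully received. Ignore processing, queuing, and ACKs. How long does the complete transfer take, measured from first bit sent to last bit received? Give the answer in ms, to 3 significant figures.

0.637 ms

Per-hop transmission t_tx = L/R = 800/320000000 = 0.0025 ms.
Per-hop propagation t_prop = 35200/300000000 = 0.117333 ms.
Pipeline fill: first packet needs 2·t_tx to clear all hops; remaining 159 packets each add one t_tx.
Total = (2+160-1)·t_tx + 2·t_prop = 161·0.0025 + 2·0.117333 = 0.637 ms.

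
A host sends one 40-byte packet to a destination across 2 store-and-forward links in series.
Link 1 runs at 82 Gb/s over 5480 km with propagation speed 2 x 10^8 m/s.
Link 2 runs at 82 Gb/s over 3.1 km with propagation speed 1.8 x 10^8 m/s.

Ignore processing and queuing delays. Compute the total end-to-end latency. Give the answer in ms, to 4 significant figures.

27.42 ms

L = 40 × 8 = 320 bits.
Transmission delay per hop = L/R = 320/82000000000 = 3.90244e-06 ms; 2 hops → 7.80488e-06 ms.
Propagation delays (d/s per hop): 27.4, 0.0172222 ms; sum = 27.4172 ms.
End-to-end = 27.42 ms.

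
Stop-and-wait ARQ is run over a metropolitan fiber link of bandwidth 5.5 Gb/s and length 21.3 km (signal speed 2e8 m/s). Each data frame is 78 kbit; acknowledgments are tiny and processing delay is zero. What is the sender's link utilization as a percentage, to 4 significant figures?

6.242 %

t_tx = L/R = 78000/5500000000 = 1.41818e-05 s.
t_prop = 21300/200000000 = 0.0001065 s; RTT = 0.000213 s.
Cycle = t_tx + RTT = 0.000227182 s.
Utilization = t_tx / cycle = 1.41818e-05/0.000227182 = 6.242 %.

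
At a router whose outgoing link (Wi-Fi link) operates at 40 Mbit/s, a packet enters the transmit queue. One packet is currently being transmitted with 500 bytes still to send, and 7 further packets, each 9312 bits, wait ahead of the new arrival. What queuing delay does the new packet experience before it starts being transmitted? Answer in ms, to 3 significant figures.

Each queued packet: L/R = 9312/40000000 = 0.2328 ms.
7 queued → 1.6296 ms.
Plus remaining 4000 bits of current packet: 0.1 ms.
Queuing delay = 1.73 ms.

1.73 ms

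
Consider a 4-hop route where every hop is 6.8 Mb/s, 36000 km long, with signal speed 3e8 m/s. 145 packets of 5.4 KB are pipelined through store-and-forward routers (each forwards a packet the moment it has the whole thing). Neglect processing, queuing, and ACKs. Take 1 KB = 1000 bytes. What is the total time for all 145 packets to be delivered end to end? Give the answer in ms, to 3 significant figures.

Per-hop transmission t_tx = L/R = 43200/6800000 = 6.35294 ms.
Per-hop propagation t_prop = 36000000/300000000 = 120 ms.
Pipeline fill: first packet needs 4·t_tx to clear all hops; remaining 144 packets each add one t_tx.
Total = (4+145-1)·t_tx + 4·t_prop = 148·6.35294 + 4·120 = 1420 ms.

1420 ms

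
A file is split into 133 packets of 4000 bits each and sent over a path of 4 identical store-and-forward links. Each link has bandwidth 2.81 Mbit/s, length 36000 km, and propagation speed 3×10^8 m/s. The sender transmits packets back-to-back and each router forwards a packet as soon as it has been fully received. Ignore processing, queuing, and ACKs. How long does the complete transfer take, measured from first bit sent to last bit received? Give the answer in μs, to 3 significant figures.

674000 μs

Per-hop transmission t_tx = L/R = 4000/2810000 = 1423.49 μs.
Per-hop propagation t_prop = 36000000/300000000 = 120000 μs.
Pipeline fill: first packet needs 4·t_tx to clear all hops; remaining 132 packets each add one t_tx.
Total = (4+133-1)·t_tx + 4·t_prop = 136·1423.49 + 4·120000 = 674000 μs.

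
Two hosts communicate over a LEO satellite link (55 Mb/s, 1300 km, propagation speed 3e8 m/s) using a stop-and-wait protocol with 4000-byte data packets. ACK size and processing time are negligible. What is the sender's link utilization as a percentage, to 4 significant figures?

t_tx = L/R = 32000/55000000 = 0.000581818 s.
t_prop = 1300000/300000000 = 0.00433333 s; RTT = 0.00866667 s.
Cycle = t_tx + RTT = 0.00924848 s.
Utilization = t_tx / cycle = 0.000581818/0.00924848 = 6.291 %.

6.291 %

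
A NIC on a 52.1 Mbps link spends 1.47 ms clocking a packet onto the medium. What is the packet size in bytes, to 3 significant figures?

L = R × t_tx = 52100000 b/s × 0.00147 s = 76587 bits.
In bytes: 76587 / 8 = 9570 bytes.

9570 bytes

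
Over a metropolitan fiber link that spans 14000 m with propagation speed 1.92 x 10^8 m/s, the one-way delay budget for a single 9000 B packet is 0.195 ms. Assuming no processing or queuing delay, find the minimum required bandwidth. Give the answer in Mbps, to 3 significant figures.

590 Mbps

L = 72000 bits.
Propagation delay = 14000 / 192000000 = 0.0729167 ms.
Transmission budget = 0.195 − 0.0729167 = 0.122083 ms.
R ≥ L / t_tx = 72000 bits / 0.000122083 s = 590 Mbps.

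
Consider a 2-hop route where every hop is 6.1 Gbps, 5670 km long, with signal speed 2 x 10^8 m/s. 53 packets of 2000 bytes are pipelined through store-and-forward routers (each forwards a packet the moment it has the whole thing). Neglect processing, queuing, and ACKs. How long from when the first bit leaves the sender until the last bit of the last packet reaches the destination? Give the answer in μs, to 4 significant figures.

56840 μs

Per-hop transmission t_tx = L/R = 16000/6100000000 = 2.62295 μs.
Per-hop propagation t_prop = 5670000/200000000 = 28350 μs.
Pipeline fill: first packet needs 2·t_tx to clear all hops; remaining 52 packets each add one t_tx.
Total = (2+53-1)·t_tx + 2·t_prop = 54·2.62295 + 2·28350 = 56840 μs.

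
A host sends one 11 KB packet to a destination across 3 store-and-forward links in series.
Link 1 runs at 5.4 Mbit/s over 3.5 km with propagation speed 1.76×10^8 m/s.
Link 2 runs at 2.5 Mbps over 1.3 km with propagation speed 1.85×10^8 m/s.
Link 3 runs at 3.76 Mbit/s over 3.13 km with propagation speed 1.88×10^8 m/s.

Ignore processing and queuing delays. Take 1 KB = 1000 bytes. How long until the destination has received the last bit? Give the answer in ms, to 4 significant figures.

L = 88000 bits.
Transmission delays (L/R per hop): 16.2963, 35.2, 23.4043 ms; sum = 74.9006 ms.
Propagation delays (d/s per hop): 0.0198864, 0.00702703, 0.0166489 ms; sum = 0.0435623 ms.
End-to-end = 74.94 ms.

74.94 ms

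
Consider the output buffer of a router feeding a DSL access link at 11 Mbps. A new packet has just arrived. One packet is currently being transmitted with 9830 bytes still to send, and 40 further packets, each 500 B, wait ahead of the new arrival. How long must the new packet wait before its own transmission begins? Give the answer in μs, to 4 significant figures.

Each queued packet: L/R = 4000/11000000 = 363.636 μs.
40 queued → 14545.5 μs.
Plus remaining 78640 bits of current packet: 7149.09 μs.
Queuing delay = 21690 μs.

21690 μs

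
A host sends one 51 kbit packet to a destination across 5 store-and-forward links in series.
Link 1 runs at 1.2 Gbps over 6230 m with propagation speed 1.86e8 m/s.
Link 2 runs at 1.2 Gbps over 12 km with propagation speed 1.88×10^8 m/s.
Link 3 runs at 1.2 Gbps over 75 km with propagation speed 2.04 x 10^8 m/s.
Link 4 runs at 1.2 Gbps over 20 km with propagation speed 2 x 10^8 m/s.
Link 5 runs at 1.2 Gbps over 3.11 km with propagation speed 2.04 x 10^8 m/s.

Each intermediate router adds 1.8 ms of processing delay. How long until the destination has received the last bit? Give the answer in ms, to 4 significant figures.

7.993 ms

L = 51000 bits.
Transmission delay per hop = L/R = 51000/1200000000 = 0.0425 ms; 5 hops → 0.2125 ms.
Propagation delays (d/s per hop): 0.0334946, 0.0638298, 0.367647, 0.1, 0.0152451 ms; sum = 0.580217 ms.
Processing at 4 router(s): 4 × 1.8 ms = 7.2 ms.
End-to-end = 7.993 ms.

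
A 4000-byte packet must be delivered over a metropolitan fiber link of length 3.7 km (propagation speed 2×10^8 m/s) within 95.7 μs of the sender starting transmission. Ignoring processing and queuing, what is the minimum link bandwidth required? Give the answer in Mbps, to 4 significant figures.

414.5 Mbps

L = 32000 bits.
Propagation delay = 3700 / 200000000 = 18.5 μs.
Transmission budget = 95.7 − 18.5 = 77.2 μs.
R ≥ L / t_tx = 32000 bits / 7.72e-05 s = 414.5 Mbps.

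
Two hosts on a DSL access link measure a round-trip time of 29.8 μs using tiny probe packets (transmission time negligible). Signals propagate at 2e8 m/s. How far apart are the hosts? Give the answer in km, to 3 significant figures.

One-way propagation = RTT/2 = 14.9 μs.
d = s × t = 200000000 × 1.49e-05 = 2.98 km.

2.98 km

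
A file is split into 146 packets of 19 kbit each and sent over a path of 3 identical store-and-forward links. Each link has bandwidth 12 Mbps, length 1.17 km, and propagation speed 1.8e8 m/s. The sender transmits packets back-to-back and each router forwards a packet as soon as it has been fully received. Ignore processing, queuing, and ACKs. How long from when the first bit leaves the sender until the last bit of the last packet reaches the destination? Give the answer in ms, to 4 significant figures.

234.4 ms

Per-hop transmission t_tx = L/R = 19000/12000000 = 1.58333 ms.
Per-hop propagation t_prop = 1170/180000000 = 0.0065 ms.
Pipeline fill: first packet needs 3·t_tx to clear all hops; remaining 145 packets each add one t_tx.
Total = (3+146-1)·t_tx + 3·t_prop = 148·1.58333 + 3·0.0065 = 234.4 ms.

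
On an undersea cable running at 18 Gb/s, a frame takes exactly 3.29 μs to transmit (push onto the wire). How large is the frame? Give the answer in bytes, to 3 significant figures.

L = R × t_tx = 18000000000 b/s × 3.29e-06 s = 59220 bits.
In bytes: 59220 / 8 = 7400 bytes.

7400 bytes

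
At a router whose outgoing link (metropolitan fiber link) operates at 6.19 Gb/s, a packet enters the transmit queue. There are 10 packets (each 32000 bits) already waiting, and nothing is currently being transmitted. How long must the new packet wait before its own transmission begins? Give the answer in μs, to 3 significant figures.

51.7 μs

Each queued packet: L/R = 32000/6190000000 = 5.16963 μs.
10 queued → 51.6963 μs.
Queuing delay = 51.7 μs.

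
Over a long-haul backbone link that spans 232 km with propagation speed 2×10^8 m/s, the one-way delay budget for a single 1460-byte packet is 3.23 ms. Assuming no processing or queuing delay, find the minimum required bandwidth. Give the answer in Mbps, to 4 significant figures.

5.643 Mbps

L = 11680 bits.
Propagation delay = 232000 / 200000000 = 1.16 ms.
Transmission budget = 3.23 − 1.16 = 2.07 ms.
R ≥ L / t_tx = 11680 bits / 0.00207 s = 5.643 Mbps.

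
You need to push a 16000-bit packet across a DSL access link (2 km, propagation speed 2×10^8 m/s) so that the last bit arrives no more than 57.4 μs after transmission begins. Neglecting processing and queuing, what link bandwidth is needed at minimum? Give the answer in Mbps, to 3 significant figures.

338 Mbps

Propagation delay = 2000 / 200000000 = 10 μs.
Transmission budget = 57.4 − 10 = 47.4 μs.
R ≥ L / t_tx = 16000 bits / 4.74e-05 s = 338 Mbps.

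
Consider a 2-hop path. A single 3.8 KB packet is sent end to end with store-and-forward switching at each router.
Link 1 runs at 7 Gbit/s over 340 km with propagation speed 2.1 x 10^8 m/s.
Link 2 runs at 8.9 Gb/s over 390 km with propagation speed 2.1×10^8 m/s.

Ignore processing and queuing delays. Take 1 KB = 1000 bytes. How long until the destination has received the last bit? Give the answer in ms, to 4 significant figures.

3.484 ms

L = 30400 bits.
Transmission delays (L/R per hop): 0.00434286, 0.00341573 ms; sum = 0.00775859 ms.
Propagation delays (d/s per hop): 1.61905, 1.85714 ms; sum = 3.47619 ms.
End-to-end = 3.484 ms.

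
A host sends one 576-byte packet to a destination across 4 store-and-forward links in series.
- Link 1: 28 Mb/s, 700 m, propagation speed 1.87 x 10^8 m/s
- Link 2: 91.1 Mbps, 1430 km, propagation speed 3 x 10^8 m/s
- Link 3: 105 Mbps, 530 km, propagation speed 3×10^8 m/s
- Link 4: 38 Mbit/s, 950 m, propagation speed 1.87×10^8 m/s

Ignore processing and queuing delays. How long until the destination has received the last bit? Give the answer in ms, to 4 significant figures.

L = 576 × 8 = 4608 bits.
Transmission delays (L/R per hop): 0.164571, 0.0505818, 0.0438857, 0.121263 ms; sum = 0.380302 ms.
Propagation delays (d/s per hop): 0.00374332, 4.76667, 1.76667, 0.00508021 ms; sum = 6.54216 ms.
End-to-end = 6.922 ms.

6.922 ms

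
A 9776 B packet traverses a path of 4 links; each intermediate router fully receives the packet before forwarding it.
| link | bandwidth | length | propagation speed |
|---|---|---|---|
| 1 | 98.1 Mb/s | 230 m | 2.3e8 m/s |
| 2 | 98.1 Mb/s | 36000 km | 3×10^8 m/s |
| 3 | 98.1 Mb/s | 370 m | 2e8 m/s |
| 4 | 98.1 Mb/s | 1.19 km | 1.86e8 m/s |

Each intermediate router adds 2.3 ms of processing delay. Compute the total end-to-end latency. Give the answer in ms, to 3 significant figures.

130 ms

L = 9776 × 8 = 78208 bits.
Transmission delay per hop = L/R = 78208/98100000 = 0.797227 ms; 4 hops → 3.18891 ms.
Propagation delays (d/s per hop): 0.001, 120, 0.00185, 0.00639785 ms; sum = 120.009 ms.
Processing at 3 router(s): 3 × 2.3 ms = 6.9 ms.
End-to-end = 130 ms.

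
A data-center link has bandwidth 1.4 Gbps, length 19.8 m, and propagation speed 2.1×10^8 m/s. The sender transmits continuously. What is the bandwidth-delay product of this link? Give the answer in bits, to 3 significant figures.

132 bits

Propagation delay = 19.8 / 210000000 = 9.42857e-08 s.
BDP = R × t_prop = 1400000000 × 9.42857e-08 = 132 bits.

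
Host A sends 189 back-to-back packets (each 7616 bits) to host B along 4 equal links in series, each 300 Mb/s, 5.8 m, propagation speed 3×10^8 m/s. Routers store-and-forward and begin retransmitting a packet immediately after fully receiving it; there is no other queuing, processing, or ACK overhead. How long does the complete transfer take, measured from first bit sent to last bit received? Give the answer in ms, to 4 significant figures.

Per-hop transmission t_tx = L/R = 7616/300000000 = 0.0253867 ms.
Per-hop propagation t_prop = 5.8/300000000 = 1.93333e-05 ms.
Pipeline fill: first packet needs 4·t_tx to clear all hops; remaining 188 packets each add one t_tx.
Total = (4+189-1)·t_tx + 4·t_prop = 192·0.0253867 + 4·1.93333e-05 = 4.874 ms.

4.874 ms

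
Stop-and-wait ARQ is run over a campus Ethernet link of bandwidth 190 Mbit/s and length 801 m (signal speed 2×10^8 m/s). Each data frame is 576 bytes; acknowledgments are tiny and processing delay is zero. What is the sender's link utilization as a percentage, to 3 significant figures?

t_tx = L/R = 4608/190000000 = 2.42526e-05 s.
t_prop = 801/200000000 = 4.005e-06 s; RTT = 8.01e-06 s.
Cycle = t_tx + RTT = 3.22626e-05 s.
Utilization = t_tx / cycle = 2.42526e-05/3.22626e-05 = 75.2 %.

75.2 %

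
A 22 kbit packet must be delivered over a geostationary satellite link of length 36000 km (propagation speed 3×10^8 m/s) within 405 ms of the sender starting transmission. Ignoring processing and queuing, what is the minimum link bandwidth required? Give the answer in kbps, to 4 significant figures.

Propagation delay = 36000000 / 300000000 = 120 ms.
Transmission budget = 405 − 120 = 285 ms.
R ≥ L / t_tx = 22000 bits / 0.285 s = 77.19 kbps.

77.19 kbps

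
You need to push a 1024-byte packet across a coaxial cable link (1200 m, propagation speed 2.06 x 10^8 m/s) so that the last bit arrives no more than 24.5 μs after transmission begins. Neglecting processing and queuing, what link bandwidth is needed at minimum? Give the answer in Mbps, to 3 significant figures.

L = 8192 bits.
Propagation delay = 1200 / 206000000 = 5.82524 μs.
Transmission budget = 24.5 − 5.82524 = 18.6748 μs.
R ≥ L / t_tx = 8192 bits / 1.86748e-05 s = 439 Mbps.

439 Mbps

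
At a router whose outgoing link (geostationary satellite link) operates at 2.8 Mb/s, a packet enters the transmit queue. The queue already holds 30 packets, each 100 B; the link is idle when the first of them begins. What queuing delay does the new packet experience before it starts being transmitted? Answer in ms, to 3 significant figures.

Each queued packet: L/R = 800/2800000 = 0.285714 ms.
30 queued → 8.57143 ms.
Queuing delay = 8.57 ms.

8.57 ms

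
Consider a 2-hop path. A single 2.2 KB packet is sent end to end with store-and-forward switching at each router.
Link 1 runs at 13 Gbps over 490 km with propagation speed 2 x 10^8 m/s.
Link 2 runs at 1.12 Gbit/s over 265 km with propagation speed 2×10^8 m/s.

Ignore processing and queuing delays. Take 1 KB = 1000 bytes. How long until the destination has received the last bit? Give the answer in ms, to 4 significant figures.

3.792 ms

L = 17600 bits.
Transmission delays (L/R per hop): 0.00135385, 0.0157143 ms; sum = 0.0170681 ms.
Propagation delays (d/s per hop): 2.45, 1.325 ms; sum = 3.775 ms.
End-to-end = 3.792 ms.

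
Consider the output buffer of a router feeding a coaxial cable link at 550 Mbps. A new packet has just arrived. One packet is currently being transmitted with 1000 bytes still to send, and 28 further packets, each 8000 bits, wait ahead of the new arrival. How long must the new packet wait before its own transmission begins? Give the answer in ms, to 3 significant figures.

Each queued packet: L/R = 8000/550000000 = 0.0145455 ms.
28 queued → 0.407273 ms.
Plus remaining 8000 bits of current packet: 0.0145455 ms.
Queuing delay = 0.422 ms.

0.422 ms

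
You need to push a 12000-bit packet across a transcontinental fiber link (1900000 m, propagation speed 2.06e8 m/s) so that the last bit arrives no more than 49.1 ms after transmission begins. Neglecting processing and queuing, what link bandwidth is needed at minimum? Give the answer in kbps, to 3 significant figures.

301 kbps

Propagation delay = 1900000 / 206000000 = 9.2233 ms.
Transmission budget = 49.1 − 9.2233 = 39.8767 ms.
R ≥ L / t_tx = 12000 bits / 0.0398767 s = 301 kbps.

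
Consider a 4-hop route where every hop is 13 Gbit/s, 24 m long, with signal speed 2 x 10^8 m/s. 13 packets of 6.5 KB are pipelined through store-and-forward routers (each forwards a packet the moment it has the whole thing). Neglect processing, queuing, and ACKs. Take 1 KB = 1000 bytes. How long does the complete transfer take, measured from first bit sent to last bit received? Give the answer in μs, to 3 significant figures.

Per-hop transmission t_tx = L/R = 52000/13000000000 = 4 μs.
Per-hop propagation t_prop = 24/200000000 = 0.12 μs.
Pipeline fill: first packet needs 4·t_tx to clear all hops; remaining 12 packets each add one t_tx.
Total = (4+13-1)·t_tx + 4·t_prop = 16·4 + 4·0.12 = 64.5 μs.

64.5 μs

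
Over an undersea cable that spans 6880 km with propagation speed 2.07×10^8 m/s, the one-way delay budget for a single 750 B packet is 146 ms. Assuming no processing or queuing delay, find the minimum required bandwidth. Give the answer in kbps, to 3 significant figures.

L = 6000 bits.
Propagation delay = 6880000 / 2.07e+08 = 33.2367 ms.
Transmission budget = 146 − 33.2367 = 112.763 ms.
R ≥ L / t_tx = 6000 bits / 0.112763 s = 53.2 kbps.

53.2 kbps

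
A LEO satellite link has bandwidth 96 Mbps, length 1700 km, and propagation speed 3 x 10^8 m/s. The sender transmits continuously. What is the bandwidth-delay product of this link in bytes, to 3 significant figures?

Propagation delay = 1700000 / 300000000 = 0.00566667 s.
BDP = R × t_prop = 96000000 × 0.00566667 = 544000 bits.
In bytes: 544000/8 = 68000 bytes.

68000 bytes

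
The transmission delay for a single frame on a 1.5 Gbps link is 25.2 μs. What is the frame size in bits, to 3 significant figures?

L = R × t_tx = 1500000000 b/s × 2.52e-05 s = 37800 bits.

37800 bits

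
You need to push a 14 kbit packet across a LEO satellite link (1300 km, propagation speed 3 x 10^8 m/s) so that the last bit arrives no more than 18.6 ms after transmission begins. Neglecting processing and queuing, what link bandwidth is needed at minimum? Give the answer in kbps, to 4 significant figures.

Propagation delay = 1300000 / 300000000 = 4.33333 ms.
Transmission budget = 18.6 − 4.33333 = 14.2667 ms.
R ≥ L / t_tx = 14000 bits / 0.0142667 s = 981.3 kbps.

981.3 kbps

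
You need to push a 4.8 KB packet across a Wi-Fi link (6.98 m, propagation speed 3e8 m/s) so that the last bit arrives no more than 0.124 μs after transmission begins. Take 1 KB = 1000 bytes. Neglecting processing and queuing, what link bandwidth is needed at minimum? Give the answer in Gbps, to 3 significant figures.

381 Gbps

L = 38400 bits.
Propagation delay = 6.98 / 300000000 = 0.0232667 μs.
Transmission budget = 0.124 − 0.0232667 = 0.100733 μs.
R ≥ L / t_tx = 38400 bits / 1.00733e-07 s = 381 Gbps.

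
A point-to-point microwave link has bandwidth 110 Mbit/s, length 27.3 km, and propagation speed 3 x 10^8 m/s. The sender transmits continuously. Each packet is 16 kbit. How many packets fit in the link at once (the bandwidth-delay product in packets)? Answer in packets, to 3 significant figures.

Propagation delay = 27300 / 300000000 = 9.1e-05 s.
BDP = R × t_prop = 110000000 × 9.1e-05 = 10010 bits.
In packets of 16000 bits: 0.626 packets.

0.626 packets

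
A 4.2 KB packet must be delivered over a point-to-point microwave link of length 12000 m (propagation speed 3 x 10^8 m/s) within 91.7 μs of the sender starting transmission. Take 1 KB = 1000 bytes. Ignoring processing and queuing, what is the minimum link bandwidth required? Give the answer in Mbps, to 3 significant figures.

L = 33600 bits.
Propagation delay = 12000 / 300000000 = 40 μs.
Transmission budget = 91.7 − 40 = 51.7 μs.
R ≥ L / t_tx = 33600 bits / 5.17e-05 s = 650 Mbps.

650 Mbps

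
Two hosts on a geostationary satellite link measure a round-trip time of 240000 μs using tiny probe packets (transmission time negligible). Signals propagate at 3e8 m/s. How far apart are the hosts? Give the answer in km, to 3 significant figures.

36000 km

One-way propagation = RTT/2 = 120000 μs.
d = s × t = 300000000 × 0.12 = 36000 km.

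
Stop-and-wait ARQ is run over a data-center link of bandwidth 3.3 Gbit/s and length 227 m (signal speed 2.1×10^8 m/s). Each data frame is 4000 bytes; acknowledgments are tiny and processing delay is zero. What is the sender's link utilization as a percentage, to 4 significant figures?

t_tx = L/R = 32000/3300000000 = 9.69697e-06 s.
t_prop = 227/210000000 = 1.08095e-06 s; RTT = 2.1619e-06 s.
Cycle = t_tx + RTT = 1.18589e-05 s.
Utilization = t_tx / cycle = 9.69697e-06/1.18589e-05 = 81.77 %.

81.77 %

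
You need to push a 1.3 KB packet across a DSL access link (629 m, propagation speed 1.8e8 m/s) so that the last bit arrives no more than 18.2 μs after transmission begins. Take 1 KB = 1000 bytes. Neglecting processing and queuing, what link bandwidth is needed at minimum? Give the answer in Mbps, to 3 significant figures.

L = 10400 bits.
Propagation delay = 629 / 180000000 = 3.49444 μs.
Transmission budget = 18.2 − 3.49444 = 14.7056 μs.
R ≥ L / t_tx = 10400 bits / 1.47056e-05 s = 707 Mbps.

707 Mbps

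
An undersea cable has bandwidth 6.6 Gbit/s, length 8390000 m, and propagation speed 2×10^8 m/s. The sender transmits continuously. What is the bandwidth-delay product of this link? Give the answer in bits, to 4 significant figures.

276900000 bits

Propagation delay = 8390000 / 200000000 = 0.04195 s.
BDP = R × t_prop = 6600000000 × 0.04195 = 276870000 bits.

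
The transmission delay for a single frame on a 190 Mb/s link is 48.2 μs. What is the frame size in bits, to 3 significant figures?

L = R × t_tx = 190000000 b/s × 4.82e-05 s = 9158 bits.

9160 bits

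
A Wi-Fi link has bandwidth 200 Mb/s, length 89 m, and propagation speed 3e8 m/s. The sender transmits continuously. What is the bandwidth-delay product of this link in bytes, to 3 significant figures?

7.42 bytes

Propagation delay = 89 / 300000000 = 2.96667e-07 s.
BDP = R × t_prop = 200000000 × 2.96667e-07 = 59.3333 bits.
In bytes: 59.3333/8 = 7.42 bytes.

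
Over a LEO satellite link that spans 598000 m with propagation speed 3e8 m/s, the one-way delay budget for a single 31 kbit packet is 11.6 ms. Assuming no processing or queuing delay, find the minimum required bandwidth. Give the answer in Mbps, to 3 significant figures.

3.23 Mbps

Propagation delay = 598000 / 300000000 = 1.99333 ms.
Transmission budget = 11.6 − 1.99333 = 9.60667 ms.
R ≥ L / t_tx = 31000 bits / 0.00960667 s = 3.23 Mbps.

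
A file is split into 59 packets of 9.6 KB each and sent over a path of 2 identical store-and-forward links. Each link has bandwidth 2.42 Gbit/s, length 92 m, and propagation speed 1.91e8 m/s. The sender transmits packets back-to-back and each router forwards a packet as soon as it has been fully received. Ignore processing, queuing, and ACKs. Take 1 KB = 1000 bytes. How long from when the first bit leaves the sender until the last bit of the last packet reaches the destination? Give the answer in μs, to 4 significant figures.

1905 μs

Per-hop transmission t_tx = L/R = 76800/2420000000 = 31.7355 μs.
Per-hop propagation t_prop = 92/191000000 = 0.481675 μs.
Pipeline fill: first packet needs 2·t_tx to clear all hops; remaining 58 packets each add one t_tx.
Total = (2+59-1)·t_tx + 2·t_prop = 60·31.7355 + 2·0.481675 = 1905 μs.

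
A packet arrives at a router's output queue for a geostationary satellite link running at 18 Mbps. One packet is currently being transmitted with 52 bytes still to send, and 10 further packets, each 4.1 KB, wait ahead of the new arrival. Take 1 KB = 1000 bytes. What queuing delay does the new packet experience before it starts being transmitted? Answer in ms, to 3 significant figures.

18.2 ms

Each queued packet: L/R = 32800/18000000 = 1.82222 ms.
10 queued → 18.2222 ms.
Plus remaining 416 bits of current packet: 0.0231111 ms.
Queuing delay = 18.2 ms.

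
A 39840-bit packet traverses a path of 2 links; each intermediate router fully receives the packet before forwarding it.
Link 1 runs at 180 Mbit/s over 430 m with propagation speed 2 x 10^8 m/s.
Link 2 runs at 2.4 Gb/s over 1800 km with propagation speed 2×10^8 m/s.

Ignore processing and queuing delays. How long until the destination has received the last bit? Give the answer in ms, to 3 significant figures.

9.24 ms

Transmission delays (L/R per hop): 0.221333, 0.0166 ms; sum = 0.237933 ms.
Propagation delays (d/s per hop): 0.00215, 9 ms; sum = 9.00215 ms.
End-to-end = 9.24 ms.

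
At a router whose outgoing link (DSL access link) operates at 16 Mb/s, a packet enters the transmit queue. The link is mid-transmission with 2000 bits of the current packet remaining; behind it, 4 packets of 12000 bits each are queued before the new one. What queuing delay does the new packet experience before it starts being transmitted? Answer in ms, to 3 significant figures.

Each queued packet: L/R = 12000/16000000 = 0.75 ms.
4 queued → 3 ms.
Plus remaining 2000 bits of current packet: 0.125 ms.
Queuing delay = 3.13 ms.

3.13 ms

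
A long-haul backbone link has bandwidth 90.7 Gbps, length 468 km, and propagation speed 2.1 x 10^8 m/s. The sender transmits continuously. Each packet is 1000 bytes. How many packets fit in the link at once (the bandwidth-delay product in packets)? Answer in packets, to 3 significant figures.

Propagation delay = 468000 / 210000000 = 0.00222857 s.
BDP = R × t_prop = 90700000000 × 0.00222857 = 202131000 bits.
In packets of 8000 bits: 25300 packets.

25300 packets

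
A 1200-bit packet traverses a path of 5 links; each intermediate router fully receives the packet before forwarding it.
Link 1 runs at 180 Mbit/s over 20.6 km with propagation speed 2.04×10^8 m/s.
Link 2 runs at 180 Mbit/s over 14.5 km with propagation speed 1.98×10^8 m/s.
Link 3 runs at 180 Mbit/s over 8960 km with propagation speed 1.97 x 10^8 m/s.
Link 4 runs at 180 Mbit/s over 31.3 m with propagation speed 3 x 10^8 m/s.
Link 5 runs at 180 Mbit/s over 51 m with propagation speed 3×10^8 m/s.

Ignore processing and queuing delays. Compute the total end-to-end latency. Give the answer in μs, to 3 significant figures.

Transmission delay per hop = L/R = 1200/180000000 = 6.66667 μs; 5 hops → 33.3333 μs.
Propagation delays (d/s per hop): 100.98, 73.2323, 45482.2, 0.104333, 0.17 μs; sum = 45656.7 μs.
End-to-end = 45700 μs.

45700 μs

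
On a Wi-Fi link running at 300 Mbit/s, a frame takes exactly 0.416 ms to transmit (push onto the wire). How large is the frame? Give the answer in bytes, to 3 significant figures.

L = R × t_tx = 300000000 b/s × 0.000416 s = 124800 bits.
In bytes: 124800 / 8 = 15600 bytes.

15600 bytes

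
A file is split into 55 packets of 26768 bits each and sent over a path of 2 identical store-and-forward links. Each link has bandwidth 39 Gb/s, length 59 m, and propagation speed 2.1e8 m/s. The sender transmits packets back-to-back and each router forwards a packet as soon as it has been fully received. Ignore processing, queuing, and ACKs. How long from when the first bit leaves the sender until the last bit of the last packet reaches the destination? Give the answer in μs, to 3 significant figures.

39.0 μs

Per-hop transmission t_tx = L/R = 26768/39000000000 = 0.686359 μs.
Per-hop propagation t_prop = 59/210000000 = 0.280952 μs.
Pipeline fill: first packet needs 2·t_tx to clear all hops; remaining 54 packets each add one t_tx.
Total = (2+55-1)·t_tx + 2·t_prop = 56·0.686359 + 2·0.280952 = 39.0 μs.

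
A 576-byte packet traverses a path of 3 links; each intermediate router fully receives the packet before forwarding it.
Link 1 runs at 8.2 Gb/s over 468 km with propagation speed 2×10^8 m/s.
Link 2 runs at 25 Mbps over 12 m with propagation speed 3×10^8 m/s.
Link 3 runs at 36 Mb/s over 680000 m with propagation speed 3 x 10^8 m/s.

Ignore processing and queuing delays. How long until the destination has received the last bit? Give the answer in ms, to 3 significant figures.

4.92 ms

L = 576 × 8 = 4608 bits.
Transmission delays (L/R per hop): 0.000561951, 0.18432, 0.128 ms; sum = 0.312882 ms.
Propagation delays (d/s per hop): 2.34, 4e-05, 2.26667 ms; sum = 4.60671 ms.
End-to-end = 4.92 ms.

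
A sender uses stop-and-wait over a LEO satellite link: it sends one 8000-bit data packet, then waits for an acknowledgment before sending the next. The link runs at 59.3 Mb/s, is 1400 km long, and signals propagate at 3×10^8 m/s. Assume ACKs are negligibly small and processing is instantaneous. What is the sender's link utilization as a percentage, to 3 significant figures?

t_tx = L/R = 8000/59300000 = 0.000134907 s.
t_prop = 1400000/300000000 = 0.00466667 s; RTT = 0.00933333 s.
Cycle = t_tx + RTT = 0.00946824 s.
Utilization = t_tx / cycle = 0.000134907/0.00946824 = 1.42 %.

1.42 %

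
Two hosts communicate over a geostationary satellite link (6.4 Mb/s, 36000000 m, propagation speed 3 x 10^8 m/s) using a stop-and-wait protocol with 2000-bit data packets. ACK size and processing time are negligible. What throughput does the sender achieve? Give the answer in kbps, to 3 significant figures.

8.32 kbps

t_tx = L/R = 2000/6400000 = 0.0003125 s.
t_prop = 36000000/300000000 = 0.12 s; RTT = 0.24 s.
Cycle = t_tx + RTT = 0.240313 s.
Throughput = L / cycle = 2000 / 0.240313 = 8.32 kbps.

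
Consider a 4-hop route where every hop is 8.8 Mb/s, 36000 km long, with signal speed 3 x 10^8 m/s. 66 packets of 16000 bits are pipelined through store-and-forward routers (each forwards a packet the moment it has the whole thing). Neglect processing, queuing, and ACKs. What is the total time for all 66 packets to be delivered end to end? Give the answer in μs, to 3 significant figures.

605000 μs

Per-hop transmission t_tx = L/R = 16000/8800000 = 1818.18 μs.
Per-hop propagation t_prop = 36000000/300000000 = 120000 μs.
Pipeline fill: first packet needs 4·t_tx to clear all hops; remaining 65 packets each add one t_tx.
Total = (4+66-1)·t_tx + 4·t_prop = 69·1818.18 + 4·120000 = 605000 μs.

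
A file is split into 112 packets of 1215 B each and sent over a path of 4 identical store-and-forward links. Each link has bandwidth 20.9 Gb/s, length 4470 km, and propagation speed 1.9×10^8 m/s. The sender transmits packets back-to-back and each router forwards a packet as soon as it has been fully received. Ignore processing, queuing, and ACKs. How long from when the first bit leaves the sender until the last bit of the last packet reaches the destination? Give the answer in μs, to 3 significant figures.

Per-hop transmission t_tx = L/R = 9720/20900000000 = 0.465072 μs.
Per-hop propagation t_prop = 4470000/190000000 = 23526.3 μs.
Pipeline fill: first packet needs 4·t_tx to clear all hops; remaining 111 packets each add one t_tx.
Total = (4+112-1)·t_tx + 4·t_prop = 115·0.465072 + 4·23526.3 = 94200 μs.

94200 μs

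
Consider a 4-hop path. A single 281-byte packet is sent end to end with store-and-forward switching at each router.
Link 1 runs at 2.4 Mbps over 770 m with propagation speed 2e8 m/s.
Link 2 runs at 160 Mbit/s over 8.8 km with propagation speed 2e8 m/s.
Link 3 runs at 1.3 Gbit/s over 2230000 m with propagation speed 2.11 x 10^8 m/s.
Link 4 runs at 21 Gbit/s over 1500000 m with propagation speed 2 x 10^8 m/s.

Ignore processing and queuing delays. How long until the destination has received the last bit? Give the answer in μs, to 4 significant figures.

19070 μs

L = 281 × 8 = 2248 bits.
Transmission delays (L/R per hop): 936.667, 14.05, 1.72923, 0.107048 μs; sum = 952.553 μs.
Propagation delays (d/s per hop): 3.85, 44, 10568.7, 7500 μs; sum = 18116.6 μs.
End-to-end = 19070 μs.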